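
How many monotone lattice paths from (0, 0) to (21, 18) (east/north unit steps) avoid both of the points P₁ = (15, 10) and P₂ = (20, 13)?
Number of paths = 50202362430

Inclusion–exclusion. Total paths: C(39, 21) = 62359143990. Through P₁: C(25, 15)·C(14, 6) = 9816086280. Through P₂: C(33, 20)·C(6, 1) = 3438998640. Since P₁ is strictly southwest of P₂, a monotone path through both must visit P₁ then P₂; paths through both = C(25, 15)·C(8, 5)·C(6, 1) = 1098303360. Avoid both = 62359143990 − 9816086280 − 3438998640 + 1098303360 = 50202362430.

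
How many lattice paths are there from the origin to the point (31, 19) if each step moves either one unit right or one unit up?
Number of paths = 30405943383200

A monotone lattice path from (0, 0) to (31, 19) consists of 31 east steps and 19 north steps in some order, so it is determined by which 31 of the 50 steps are east. The count is C(50, 31) = 30405943383200.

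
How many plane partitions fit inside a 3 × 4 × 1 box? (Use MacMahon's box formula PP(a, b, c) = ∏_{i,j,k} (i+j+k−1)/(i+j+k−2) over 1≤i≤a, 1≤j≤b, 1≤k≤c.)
PP(3, 4, 1) = 35

Evaluate the triple product over i = 1..3, j = 1..4, k = 1..1. The factors are (2/1) · (3/2) · (4/3) · (5/4) · (3/2) · (4/3) · (5/4) · (6/5) · … (12 factors total). The numerators and denominators telescope so the product is an integer; carrying out the multiplication exactly gives PP(3, 4, 1) = 35.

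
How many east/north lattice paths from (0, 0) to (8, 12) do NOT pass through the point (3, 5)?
Number of paths = 81618

Total paths from (0, 0) to (8, 12): C(20, 8) = 125970. Paths through (3, 5): (paths (0, 0) → (3, 5)) × (paths (3, 5) → (8, 12)) = C(8, 3) · C(12, 5) = 56 · 792 = 44352. Avoidance count = 125970 − 44352 = 81618.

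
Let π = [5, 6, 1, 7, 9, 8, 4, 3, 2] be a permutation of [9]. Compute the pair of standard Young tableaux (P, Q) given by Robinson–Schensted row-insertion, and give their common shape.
P = [1, 2, 7, 8] / [3, 6] / [4] / [5] / [9];  Q = [1, 2, 4, 5] / [3, 6] / [7] / [8] / [9];  common shape = (4, 2, 1, 1, 1)

Row-insert the values π_1, π_2, … into P one at a time, bumping the leftmost entry strictly greater than the inserted value down to the next row. The recording tableau Q records, in position (i, j), the step at which that cell was added to P.
  Insert 5 (step 1): P = [5];  Q = [1]
  Insert 6 (step 2): P = [5, 6];  Q = [1, 2]
  Insert 1 (step 3): P = [1, 6] / [5];  Q = [1, 2] / [3]
  Insert 7 (step 4): P = [1, 6, 7] / [5];  Q = [1, 2, 4] / [3]
  Insert 9 (step 5): P = [1, 6, 7, 9] / [5];  Q = [1, 2, 4, 5] / [3]
  Insert 8 (step 6): P = [1, 6, 7, 8] / [5, 9];  Q = [1, 2, 4, 5] / [3, 6]
  Insert 4 (step 7): P = [1, 4, 7, 8] / [5, 6] / [9];  Q = [1, 2, 4, 5] / [3, 6] / [7]
  Insert 3 (step 8): P = [1, 3, 7, 8] / [4, 6] / [5] / [9];  Q = [1, 2, 4, 5] / [3, 6] / [7] / [8]
  Insert 2 (step 9): P = [1, 2, 7, 8] / [3, 6] / [4] / [5] / [9];  Q = [1, 2, 4, 5] / [3, 6] / [7] / [8] / [9]
Final shape: (4, 2, 1, 1, 1).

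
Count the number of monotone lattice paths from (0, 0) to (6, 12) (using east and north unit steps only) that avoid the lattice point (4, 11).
Number of paths = 14469

Total paths from (0, 0) to (6, 12): C(18, 6) = 18564. Paths through (4, 11): (paths (0, 0) → (4, 11)) × (paths (4, 11) → (6, 12)) = C(15, 4) · C(3, 2) = 1365 · 3 = 4095. Avoidance count = 18564 − 4095 = 14469.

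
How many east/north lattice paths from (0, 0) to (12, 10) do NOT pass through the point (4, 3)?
Number of paths = 421421

Total paths from (0, 0) to (12, 10): C(22, 12) = 646646. Paths through (4, 3): (paths (0, 0) → (4, 3)) × (paths (4, 3) → (12, 10)) = C(7, 4) · C(15, 8) = 35 · 6435 = 225225. Avoidance count = 646646 − 225225 = 421421.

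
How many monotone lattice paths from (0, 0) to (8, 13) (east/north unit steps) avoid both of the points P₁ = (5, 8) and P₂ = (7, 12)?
Number of paths = 69252

Inclusion–exclusion. Total paths: C(21, 8) = 203490. Through P₁: C(13, 5)·C(8, 3) = 72072. Through P₂: C(19, 7)·C(2, 1) = 100776. Since P₁ is strictly southwest of P₂, a monotone path through both must visit P₁ then P₂; paths through both = C(13, 5)·C(6, 2)·C(2, 1) = 38610. Avoid both = 203490 − 72072 − 100776 + 38610 = 69252.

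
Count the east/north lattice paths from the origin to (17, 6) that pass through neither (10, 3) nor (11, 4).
Number of paths = 44423

Inclusion–exclusion. Total paths: C(23, 17) = 100947. Through P₁: C(13, 10)·C(10, 7) = 34320. Through P₂: C(15, 11)·C(8, 6) = 38220. Since P₁ is strictly southwest of P₂, a monotone path through both must visit P₁ then P₂; paths through both = C(13, 10)·C(2, 1)·C(8, 6) = 16016. Avoid both = 100947 − 34320 − 38220 + 16016 = 44423.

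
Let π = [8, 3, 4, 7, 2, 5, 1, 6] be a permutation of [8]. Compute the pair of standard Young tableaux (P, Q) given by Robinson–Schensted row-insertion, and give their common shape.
P = [1, 4, 5, 6] / [2, 7] / [3] / [8];  Q = [1, 3, 4, 8] / [2, 6] / [5] / [7];  common shape = (4, 2, 1, 1)

Row-insert the values π_1, π_2, … into P one at a time, bumping the leftmost entry strictly greater than the inserted value down to the next row. The recording tableau Q records, in position (i, j), the step at which that cell was added to P.
  Insert 8 (step 1): P = [8];  Q = [1]
  Insert 3 (step 2): P = [3] / [8];  Q = [1] / [2]
  Insert 4 (step 3): P = [3, 4] / [8];  Q = [1, 3] / [2]
  Insert 7 (step 4): P = [3, 4, 7] / [8];  Q = [1, 3, 4] / [2]
  Insert 2 (step 5): P = [2, 4, 7] / [3] / [8];  Q = [1, 3, 4] / [2] / [5]
  Insert 5 (step 6): P = [2, 4, 5] / [3, 7] / [8];  Q = [1, 3, 4] / [2, 6] / [5]
  Insert 1 (step 7): P = [1, 4, 5] / [2, 7] / [3] / [8];  Q = [1, 3, 4] / [2, 6] / [5] / [7]
  Insert 6 (step 8): P = [1, 4, 5, 6] / [2, 7] / [3] / [8];  Q = [1, 3, 4, 8] / [2, 6] / [5] / [7]
Final shape: (4, 2, 1, 1).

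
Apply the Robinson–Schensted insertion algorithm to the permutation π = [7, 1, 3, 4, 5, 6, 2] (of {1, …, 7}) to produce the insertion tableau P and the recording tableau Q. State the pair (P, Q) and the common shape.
P = [1, 2, 4, 5, 6] / [3] / [7];  Q = [1, 3, 4, 5, 6] / [2] / [7];  common shape = (5, 1, 1)

Row-insert the values π_1, π_2, … into P one at a time, bumping the leftmost entry strictly greater than the inserted value down to the next row. The recording tableau Q records, in position (i, j), the step at which that cell was added to P.
  Insert 7 (step 1): P = [7];  Q = [1]
  Insert 1 (step 2): P = [1] / [7];  Q = [1] / [2]
  Insert 3 (step 3): P = [1, 3] / [7];  Q = [1, 3] / [2]
  Insert 4 (step 4): P = [1, 3, 4] / [7];  Q = [1, 3, 4] / [2]
  Insert 5 (step 5): P = [1, 3, 4, 5] / [7];  Q = [1, 3, 4, 5] / [2]
  Insert 6 (step 6): P = [1, 3, 4, 5, 6] / [7];  Q = [1, 3, 4, 5, 6] / [2]
  Insert 2 (step 7): P = [1, 2, 4, 5, 6] / [3] / [7];  Q = [1, 3, 4, 5, 6] / [2] / [7]
Final shape: (5, 1, 1).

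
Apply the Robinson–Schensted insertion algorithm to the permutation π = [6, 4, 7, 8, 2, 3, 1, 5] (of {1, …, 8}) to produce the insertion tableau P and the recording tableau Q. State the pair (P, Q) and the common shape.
P = [1, 3, 5] / [2, 7, 8] / [4] / [6];  Q = [1, 3, 4] / [2, 6, 8] / [5] / [7];  common shape = (3, 3, 1, 1)

Row-insert the values π_1, π_2, … into P one at a time, bumping the leftmost entry strictly greater than the inserted value down to the next row. The recording tableau Q records, in position (i, j), the step at which that cell was added to P.
  Insert 6 (step 1): P = [6];  Q = [1]
  Insert 4 (step 2): P = [4] / [6];  Q = [1] / [2]
  Insert 7 (step 3): P = [4, 7] / [6];  Q = [1, 3] / [2]
  Insert 8 (step 4): P = [4, 7, 8] / [6];  Q = [1, 3, 4] / [2]
  Insert 2 (step 5): P = [2, 7, 8] / [4] / [6];  Q = [1, 3, 4] / [2] / [5]
  Insert 3 (step 6): P = [2, 3, 8] / [4, 7] / [6];  Q = [1, 3, 4] / [2, 6] / [5]
  Insert 1 (step 7): P = [1, 3, 8] / [2, 7] / [4] / [6];  Q = [1, 3, 4] / [2, 6] / [5] / [7]
  Insert 5 (step 8): P = [1, 3, 5] / [2, 7, 8] / [4] / [6];  Q = [1, 3, 4] / [2, 6, 8] / [5] / [7]
Final shape: (3, 3, 1, 1).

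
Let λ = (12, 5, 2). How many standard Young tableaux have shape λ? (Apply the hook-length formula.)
# SYT of shape (12, 5, 2) = 372096

Hook-length formula: f^λ = n! / Π hook(c), product over all cells c of the Young diagram. For λ = (12, 5, 2), n = 19 boxes. Hook lengths by row (left-to-right, top-to-bottom): [14, 13, 11, 10, 9, 7, 6, 5, 4, 3, 2, 1]; [6, 5, 3, 2, 1]; [2, 1]. Product of hooks = 326918592000. So f^λ = 19! / 326918592000 = 121645100408832000 / 326918592000 = 372096.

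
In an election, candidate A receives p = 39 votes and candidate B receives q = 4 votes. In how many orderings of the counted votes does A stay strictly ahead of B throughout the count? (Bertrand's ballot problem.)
Strict-lead orderings = 100450

Total orderings of the 43 votes with 39 for A: C(43, 39) = 123410. By the Bertrand ballot formula (Cycle Lemma / reflection principle), the number of orderings in which A is strictly ahead of B throughout is (p − q)/(p + q) · C(p + q, p) = (39 − 4)/(39 + 4) · 123410 = 100450.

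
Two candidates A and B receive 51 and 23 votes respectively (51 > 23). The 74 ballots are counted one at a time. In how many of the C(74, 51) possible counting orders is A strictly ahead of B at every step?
Strict-lead orderings = 3121312813889070528

Total orderings of the 74 votes with 51 for A: C(74, 51) = 8249183865278257824. By the Bertrand ballot formula (Cycle Lemma / reflection principle), the number of orderings in which A is strictly ahead of B throughout is (p − q)/(p + q) · C(p + q, p) = (51 − 23)/(51 + 23) · 8249183865278257824 = 3121312813889070528.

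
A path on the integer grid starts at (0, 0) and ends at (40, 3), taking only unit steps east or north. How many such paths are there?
Number of paths = 12341

A monotone lattice path from (0, 0) to (40, 3) consists of 40 east steps and 3 north steps in some order, so it is determined by which 40 of the 43 steps are east. The count is C(43, 40) = 12341.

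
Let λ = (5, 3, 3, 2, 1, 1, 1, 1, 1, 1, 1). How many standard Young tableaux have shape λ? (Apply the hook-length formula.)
# SYT of shape (5, 3, 3, 2, 1, 1, 1, 1, 1, 1, 1) = 16124160

Hook-length formula: f^λ = n! / Π hook(c), product over all cells c of the Young diagram. For λ = (5, 3, 3, 2, 1, 1, 1, 1, 1, 1, 1), n = 20 boxes. Hook lengths by row (left-to-right, top-to-bottom): [15, 7, 5, 2, 1]; [12, 4, 2]; [11, 3, 1]; [9, 1]; [7]; [6]; [5]; [4]; [3]; [2]; [1]. Product of hooks = 150885504000. So f^λ = 20! / 150885504000 = 2432902008176640000 / 150885504000 = 16124160.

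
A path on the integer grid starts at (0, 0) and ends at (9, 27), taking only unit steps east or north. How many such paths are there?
Number of paths = 94143280

A monotone lattice path from (0, 0) to (9, 27) consists of 9 east steps and 27 north steps in some order, so it is determined by which 9 of the 36 steps are east. The count is C(36, 9) = 94143280.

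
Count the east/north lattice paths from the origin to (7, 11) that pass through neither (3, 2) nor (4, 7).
Number of paths = 15224

Inclusion–exclusion. Total paths: C(18, 7) = 31824. Through P₁: C(5, 3)·C(13, 4) = 7150. Through P₂: C(11, 4)·C(7, 3) = 11550. Since P₁ is strictly southwest of P₂, a monotone path through both must visit P₁ then P₂; paths through both = C(5, 3)·C(6, 1)·C(7, 3) = 2100. Avoid both = 31824 − 7150 − 11550 + 2100 = 15224.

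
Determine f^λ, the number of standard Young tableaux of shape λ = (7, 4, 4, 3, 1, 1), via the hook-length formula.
# SYT of shape (7, 4, 4, 3, 1, 1) = 145495350

Hook-length formula: f^λ = n! / Π hook(c), product over all cells c of the Young diagram. For λ = (7, 4, 4, 3, 1, 1), n = 20 boxes. Hook lengths by row (left-to-right, top-to-bottom): [12, 9, 8, 6, 3, 2, 1]; [8, 5, 4, 2]; [7, 4, 3, 1]; [5, 2, 1]; [2]; [1]. Product of hooks = 16721510400. So f^λ = 20! / 16721510400 = 2432902008176640000 / 16721510400 = 145495350.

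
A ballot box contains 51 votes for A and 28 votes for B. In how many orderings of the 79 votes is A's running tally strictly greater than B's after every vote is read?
Strict-lead orderings = 550747595005452574444

Total orderings of the 79 votes with 51 for A: C(79, 51) = 1891698261105684929612. By the Bertrand ballot formula (Cycle Lemma / reflection principle), the number of orderings in which A is strictly ahead of B throughout is (p − q)/(p + q) · C(p + q, p) = (51 − 28)/(51 + 28) · 1891698261105684929612 = 550747595005452574444.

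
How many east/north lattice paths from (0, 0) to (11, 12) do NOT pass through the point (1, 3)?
Number of paths = 982566

Total paths from (0, 0) to (11, 12): C(23, 11) = 1352078. Paths through (1, 3): (paths (0, 0) → (1, 3)) × (paths (1, 3) → (11, 12)) = C(4, 1) · C(19, 10) = 4 · 92378 = 369512. Avoidance count = 1352078 − 369512 = 982566.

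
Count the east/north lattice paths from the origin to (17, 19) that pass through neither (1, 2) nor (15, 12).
Number of paths = 4683083958

Inclusion–exclusion. Total paths: C(36, 17) = 8597496600. Through P₁: C(3, 1)·C(33, 16) = 3500409330. Through P₂: C(27, 15)·C(9, 2) = 625818960. Since P₁ is strictly southwest of P₂, a monotone path through both must visit P₁ then P₂; paths through both = C(3, 1)·C(24, 14)·C(9, 2) = 211815648. Avoid both = 8597496600 − 3500409330 − 625818960 + 211815648 = 4683083958.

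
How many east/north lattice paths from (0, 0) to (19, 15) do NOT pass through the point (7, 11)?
Number of paths = 1798047840

Total paths from (0, 0) to (19, 15): C(34, 19) = 1855967520. Paths through (7, 11): (paths (0, 0) → (7, 11)) × (paths (7, 11) → (19, 15)) = C(18, 7) · C(16, 12) = 31824 · 1820 = 57919680. Avoidance count = 1855967520 − 57919680 = 1798047840.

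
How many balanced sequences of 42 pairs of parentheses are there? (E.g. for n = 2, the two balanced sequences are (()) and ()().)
C_42 = 39044429911904443959240

These balanced parentheses are counted by the Catalan number C_n = (1/(n + 1)) · C(2n, n). For n = 42: C_42 = (1/43) · C(84, 42) = 1678910486211891090247320/43 = 39044429911904443959240.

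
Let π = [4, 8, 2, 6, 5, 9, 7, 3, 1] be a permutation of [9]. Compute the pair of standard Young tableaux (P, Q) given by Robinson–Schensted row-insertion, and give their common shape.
P = [1, 3, 7] / [2, 5, 9] / [4] / [6] / [8];  Q = [1, 2, 6] / [3, 4, 7] / [5] / [8] / [9];  common shape = (3, 3, 1, 1, 1)

Row-insert the values π_1, π_2, … into P one at a time, bumping the leftmost entry strictly greater than the inserted value down to the next row. The recording tableau Q records, in position (i, j), the step at which that cell was added to P.
  Insert 4 (step 1): P = [4];  Q = [1]
  Insert 8 (step 2): P = [4, 8];  Q = [1, 2]
  Insert 2 (step 3): P = [2, 8] / [4];  Q = [1, 2] / [3]
  Insert 6 (step 4): P = [2, 6] / [4, 8];  Q = [1, 2] / [3, 4]
  Insert 5 (step 5): P = [2, 5] / [4, 6] / [8];  Q = [1, 2] / [3, 4] / [5]
  Insert 9 (step 6): P = [2, 5, 9] / [4, 6] / [8];  Q = [1, 2, 6] / [3, 4] / [5]
  Insert 7 (step 7): P = [2, 5, 7] / [4, 6, 9] / [8];  Q = [1, 2, 6] / [3, 4, 7] / [5]
  Insert 3 (step 8): P = [2, 3, 7] / [4, 5, 9] / [6] / [8];  Q = [1, 2, 6] / [3, 4, 7] / [5] / [8]
  Insert 1 (step 9): P = [1, 3, 7] / [2, 5, 9] / [4] / [6] / [8];  Q = [1, 2, 6] / [3, 4, 7] / [5] / [8] / [9]
Final shape: (3, 3, 1, 1, 1).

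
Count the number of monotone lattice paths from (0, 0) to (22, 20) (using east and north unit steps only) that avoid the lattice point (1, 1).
Number of paths = 251226790620

Total paths from (0, 0) to (22, 20): C(42, 22) = 513791607420. Paths through (1, 1): (paths (0, 0) → (1, 1)) × (paths (1, 1) → (22, 20)) = C(2, 1) · C(40, 21) = 2 · 131282408400 = 262564816800. Avoidance count = 513791607420 − 262564816800 = 251226790620.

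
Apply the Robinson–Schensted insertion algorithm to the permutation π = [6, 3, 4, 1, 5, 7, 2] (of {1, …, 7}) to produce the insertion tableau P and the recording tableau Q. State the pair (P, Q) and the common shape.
P = [1, 2, 5, 7] / [3, 4] / [6];  Q = [1, 3, 5, 6] / [2, 7] / [4];  common shape = (4, 2, 1)

Row-insert the values π_1, π_2, … into P one at a time, bumping the leftmost entry strictly greater than the inserted value down to the next row. The recording tableau Q records, in position (i, j), the step at which that cell was added to P.
  Insert 6 (step 1): P = [6];  Q = [1]
  Insert 3 (step 2): P = [3] / [6];  Q = [1] / [2]
  Insert 4 (step 3): P = [3, 4] / [6];  Q = [1, 3] / [2]
  Insert 1 (step 4): P = [1, 4] / [3] / [6];  Q = [1, 3] / [2] / [4]
  Insert 5 (step 5): P = [1, 4, 5] / [3] / [6];  Q = [1, 3, 5] / [2] / [4]
  Insert 7 (step 6): P = [1, 4, 5, 7] / [3] / [6];  Q = [1, 3, 5, 6] / [2] / [4]
  Insert 2 (step 7): P = [1, 2, 5, 7] / [3, 4] / [6];  Q = [1, 3, 5, 6] / [2, 7] / [4]
Final shape: (4, 2, 1).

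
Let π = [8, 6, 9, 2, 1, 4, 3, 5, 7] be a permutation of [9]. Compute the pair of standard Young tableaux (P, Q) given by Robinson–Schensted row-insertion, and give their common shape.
P = [1, 3, 5, 7] / [2, 4] / [6, 9] / [8];  Q = [1, 3, 8, 9] / [2, 6] / [4, 7] / [5];  common shape = (4, 2, 2, 1)

Row-insert the values π_1, π_2, … into P one at a time, bumping the leftmost entry strictly greater than the inserted value down to the next row. The recording tableau Q records, in position (i, j), the step at which that cell was added to P.
  Insert 8 (step 1): P = [8];  Q = [1]
  Insert 6 (step 2): P = [6] / [8];  Q = [1] / [2]
  Insert 9 (step 3): P = [6, 9] / [8];  Q = [1, 3] / [2]
  Insert 2 (step 4): P = [2, 9] / [6] / [8];  Q = [1, 3] / [2] / [4]
  Insert 1 (step 5): P = [1, 9] / [2] / [6] / [8];  Q = [1, 3] / [2] / [4] / [5]
  Insert 4 (step 6): P = [1, 4] / [2, 9] / [6] / [8];  Q = [1, 3] / [2, 6] / [4] / [5]
  Insert 3 (step 7): P = [1, 3] / [2, 4] / [6, 9] / [8];  Q = [1, 3] / [2, 6] / [4, 7] / [5]
  Insert 5 (step 8): P = [1, 3, 5] / [2, 4] / [6, 9] / [8];  Q = [1, 3, 8] / [2, 6] / [4, 7] / [5]
  Insert 7 (step 9): P = [1, 3, 5, 7] / [2, 4] / [6, 9] / [8];  Q = [1, 3, 8, 9] / [2, 6] / [4, 7] / [5]
Final shape: (4, 2, 2, 1).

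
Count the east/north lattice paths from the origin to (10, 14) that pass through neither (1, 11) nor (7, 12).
Number of paths = 1455576

Inclusion–exclusion. Total paths: C(24, 10) = 1961256. Through P₁: C(12, 1)·C(12, 9) = 2640. Through P₂: C(19, 7)·C(5, 3) = 503880. Since P₁ is strictly southwest of P₂, a monotone path through both must visit P₁ then P₂; paths through both = C(12, 1)·C(7, 6)·C(5, 3) = 840. Avoid both = 1961256 − 2640 − 503880 + 840 = 1455576.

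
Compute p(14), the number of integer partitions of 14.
p(14) = 135

Compute p(n) via the recurrence p(n, m) = p(n, m−1) + p(n−m, m), where p(n, m) counts partitions of n with all parts ≤ m and p(n) = p(n, n). The base cases are p(0, m) = 1 and p(n, 0) = 0 for n > 0. Filling the table yields p(14) = 135. (Euler's pentagonal recurrence is an alternative.)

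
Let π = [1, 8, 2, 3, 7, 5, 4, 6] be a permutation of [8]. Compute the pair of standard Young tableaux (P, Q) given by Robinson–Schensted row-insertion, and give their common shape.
P = [1, 2, 3, 4, 6] / [5] / [7] / [8];  Q = [1, 2, 4, 5, 8] / [3] / [6] / [7];  common shape = (5, 1, 1, 1)

Row-insert the values π_1, π_2, … into P one at a time, bumping the leftmost entry strictly greater than the inserted value down to the next row. The recording tableau Q records, in position (i, j), the step at which that cell was added to P.
  Insert 1 (step 1): P = [1];  Q = [1]
  Insert 8 (step 2): P = [1, 8];  Q = [1, 2]
  Insert 2 (step 3): P = [1, 2] / [8];  Q = [1, 2] / [3]
  Insert 3 (step 4): P = [1, 2, 3] / [8];  Q = [1, 2, 4] / [3]
  Insert 7 (step 5): P = [1, 2, 3, 7] / [8];  Q = [1, 2, 4, 5] / [3]
  Insert 5 (step 6): P = [1, 2, 3, 5] / [7] / [8];  Q = [1, 2, 4, 5] / [3] / [6]
  Insert 4 (step 7): P = [1, 2, 3, 4] / [5] / [7] / [8];  Q = [1, 2, 4, 5] / [3] / [6] / [7]
  Insert 6 (step 8): P = [1, 2, 3, 4, 6] / [5] / [7] / [8];  Q = [1, 2, 4, 5, 8] / [3] / [6] / [7]
Final shape: (5, 1, 1, 1).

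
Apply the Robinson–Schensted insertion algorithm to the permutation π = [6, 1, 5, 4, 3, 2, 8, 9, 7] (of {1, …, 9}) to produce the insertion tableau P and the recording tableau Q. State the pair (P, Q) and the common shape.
P = [1, 2, 7, 9] / [3, 8] / [4] / [5] / [6];  Q = [1, 3, 7, 8] / [2, 9] / [4] / [5] / [6];  common shape = (4, 2, 1, 1, 1)

Row-insert the values π_1, π_2, … into P one at a time, bumping the leftmost entry strictly greater than the inserted value down to the next row. The recording tableau Q records, in position (i, j), the step at which that cell was added to P.
  Insert 6 (step 1): P = [6];  Q = [1]
  Insert 1 (step 2): P = [1] / [6];  Q = [1] / [2]
  Insert 5 (step 3): P = [1, 5] / [6];  Q = [1, 3] / [2]
  Insert 4 (step 4): P = [1, 4] / [5] / [6];  Q = [1, 3] / [2] / [4]
  Insert 3 (step 5): P = [1, 3] / [4] / [5] / [6];  Q = [1, 3] / [2] / [4] / [5]
  Insert 2 (step 6): P = [1, 2] / [3] / [4] / [5] / [6];  Q = [1, 3] / [2] / [4] / [5] / [6]
  Insert 8 (step 7): P = [1, 2, 8] / [3] / [4] / [5] / [6];  Q = [1, 3, 7] / [2] / [4] / [5] / [6]
  Insert 9 (step 8): P = [1, 2, 8, 9] / [3] / [4] / [5] / [6];  Q = [1, 3, 7, 8] / [2] / [4] / [5] / [6]
  Insert 7 (step 9): P = [1, 2, 7, 9] / [3, 8] / [4] / [5] / [6];  Q = [1, 3, 7, 8] / [2, 9] / [4] / [5] / [6]
Final shape: (4, 2, 1, 1, 1).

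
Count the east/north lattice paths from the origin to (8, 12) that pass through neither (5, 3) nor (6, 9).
Number of paths = 67520

Inclusion–exclusion. Total paths: C(20, 8) = 125970. Through P₁: C(8, 5)·C(12, 3) = 12320. Through P₂: C(15, 6)·C(5, 2) = 50050. Since P₁ is strictly southwest of P₂, a monotone path through both must visit P₁ then P₂; paths through both = C(8, 5)·C(7, 1)·C(5, 2) = 3920. Avoid both = 125970 − 12320 − 50050 + 3920 = 67520.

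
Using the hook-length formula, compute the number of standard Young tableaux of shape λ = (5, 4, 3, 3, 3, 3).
# SYT of shape (5, 4, 3, 3, 3, 3) = 67897830

Hook-length formula: f^λ = n! / Π hook(c), product over all cells c of the Young diagram. For λ = (5, 4, 3, 3, 3, 3), n = 21 boxes. Hook lengths by row (left-to-right, top-to-bottom): [10, 9, 8, 3, 1]; [8, 7, 6, 1]; [6, 5, 4]; [5, 4, 3]; [4, 3, 2]; [3, 2, 1]. Product of hooks = 752467968000. So f^λ = 21! / 752467968000 = 51090942171709440000 / 752467968000 = 67897830.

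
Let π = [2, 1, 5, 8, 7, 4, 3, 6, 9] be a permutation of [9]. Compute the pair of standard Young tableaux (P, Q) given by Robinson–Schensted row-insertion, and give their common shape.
P = [1, 3, 6, 9] / [2, 4, 7] / [5] / [8];  Q = [1, 3, 4, 9] / [2, 5, 8] / [6] / [7];  common shape = (4, 3, 1, 1)

Row-insert the values π_1, π_2, … into P one at a time, bumping the leftmost entry strictly greater than the inserted value down to the next row. The recording tableau Q records, in position (i, j), the step at which that cell was added to P.
  Insert 2 (step 1): P = [2];  Q = [1]
  Insert 1 (step 2): P = [1] / [2];  Q = [1] / [2]
  Insert 5 (step 3): P = [1, 5] / [2];  Q = [1, 3] / [2]
  Insert 8 (step 4): P = [1, 5, 8] / [2];  Q = [1, 3, 4] / [2]
  Insert 7 (step 5): P = [1, 5, 7] / [2, 8];  Q = [1, 3, 4] / [2, 5]
  Insert 4 (step 6): P = [1, 4, 7] / [2, 5] / [8];  Q = [1, 3, 4] / [2, 5] / [6]
  Insert 3 (step 7): P = [1, 3, 7] / [2, 4] / [5] / [8];  Q = [1, 3, 4] / [2, 5] / [6] / [7]
  Insert 6 (step 8): P = [1, 3, 6] / [2, 4, 7] / [5] / [8];  Q = [1, 3, 4] / [2, 5, 8] / [6] / [7]
  Insert 9 (step 9): P = [1, 3, 6, 9] / [2, 4, 7] / [5] / [8];  Q = [1, 3, 4, 9] / [2, 5, 8] / [6] / [7]
Final shape: (4, 3, 1, 1).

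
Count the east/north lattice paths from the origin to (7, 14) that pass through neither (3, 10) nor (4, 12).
Number of paths = 86640

Inclusion–exclusion. Total paths: C(21, 7) = 116280. Through P₁: C(13, 3)·C(8, 4) = 20020. Through P₂: C(16, 4)·C(5, 3) = 18200. Since P₁ is strictly southwest of P₂, a monotone path through both must visit P₁ then P₂; paths through both = C(13, 3)·C(3, 1)·C(5, 3) = 8580. Avoid both = 116280 − 20020 − 18200 + 8580 = 86640.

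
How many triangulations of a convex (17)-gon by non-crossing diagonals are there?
C_15 = 9694845

These polygon triangulations are counted by the Catalan number C_n = (1/(n + 1)) · C(2n, n). For n = 15: C_15 = (1/16) · C(30, 15) = 155117520/16 = 9694845.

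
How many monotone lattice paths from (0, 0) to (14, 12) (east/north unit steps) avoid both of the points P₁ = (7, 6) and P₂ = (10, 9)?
Number of paths = 4681014

Inclusion–exclusion. Total paths: C(26, 14) = 9657700. Through P₁: C(13, 7)·C(13, 7) = 2944656. Through P₂: C(19, 10)·C(7, 4) = 3233230. Since P₁ is strictly southwest of P₂, a monotone path through both must visit P₁ then P₂; paths through both = C(13, 7)·C(6, 3)·C(7, 4) = 1201200. Avoid both = 9657700 − 2944656 − 3233230 + 1201200 = 4681014.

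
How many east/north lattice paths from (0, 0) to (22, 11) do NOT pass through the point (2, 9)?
Number of paths = 193524015

Total paths from (0, 0) to (22, 11): C(33, 22) = 193536720. Paths through (2, 9): (paths (0, 0) → (2, 9)) × (paths (2, 9) → (22, 11)) = C(11, 2) · C(22, 20) = 55 · 231 = 12705. Avoidance count = 193536720 − 12705 = 193524015.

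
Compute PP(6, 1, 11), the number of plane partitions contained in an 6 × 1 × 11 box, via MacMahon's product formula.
PP(6, 1, 11) = 12376

Evaluate the triple product over i = 1..6, j = 1..1, k = 1..11. The factors are (2/1) · (3/2) · (4/3) · (5/4) · (6/5) · (7/6) · (8/7) · (9/8) · … (66 factors total). The numerators and denominators telescope so the product is an integer; carrying out the multiplication exactly gives PP(6, 1, 11) = 12376.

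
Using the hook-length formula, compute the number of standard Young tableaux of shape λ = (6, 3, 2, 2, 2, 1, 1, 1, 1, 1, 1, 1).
# SYT of shape (6, 3, 2, 2, 2, 1, 1, 1, 1, 1, 1, 1) = 125841408

Hook-length formula: f^λ = n! / Π hook(c), product over all cells c of the Young diagram. For λ = (6, 3, 2, 2, 2, 1, 1, 1, 1, 1, 1, 1), n = 22 boxes. Hook lengths by row (left-to-right, top-to-bottom): [17, 9, 5, 3, 2, 1]; [13, 5, 1]; [11, 3]; [10, 2]; [9, 1]; [7]; [6]; [5]; [4]; [3]; [2]; [1]. Product of hooks = 8931882960000. So f^λ = 22! / 8931882960000 = 1124000727777607680000 / 8931882960000 = 125841408.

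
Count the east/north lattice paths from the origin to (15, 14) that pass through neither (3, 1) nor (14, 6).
Number of paths = 56565968

Inclusion–exclusion. Total paths: C(29, 15) = 77558760. Through P₁: C(4, 3)·C(25, 12) = 20801200. Through P₂: C(20, 14)·C(9, 1) = 348840. Since P₁ is strictly southwest of P₂, a monotone path through both must visit P₁ then P₂; paths through both = C(4, 3)·C(16, 11)·C(9, 1) = 157248. Avoid both = 77558760 − 20801200 − 348840 + 157248 = 56565968.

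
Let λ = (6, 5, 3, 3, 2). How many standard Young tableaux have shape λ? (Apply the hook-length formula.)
# SYT of shape (6, 5, 3, 3, 2) = 29930472

Hook-length formula: f^λ = n! / Π hook(c), product over all cells c of the Young diagram. For λ = (6, 5, 3, 3, 2), n = 19 boxes. Hook lengths by row (left-to-right, top-to-bottom): [10, 9, 7, 4, 3, 1]; [8, 7, 5, 2, 1]; [5, 4, 2]; [4, 3, 1]; [2, 1]. Product of hooks = 4064256000. So f^λ = 19! / 4064256000 = 121645100408832000 / 4064256000 = 29930472.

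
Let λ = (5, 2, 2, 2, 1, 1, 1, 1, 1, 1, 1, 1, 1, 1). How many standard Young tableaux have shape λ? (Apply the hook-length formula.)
# SYT of shape (5, 2, 2, 2, 1, 1, 1, 1, 1, 1, 1, 1, 1, 1) = 1421200

Hook-length formula: f^λ = n! / Π hook(c), product over all cells c of the Young diagram. For λ = (5, 2, 2, 2, 1, 1, 1, 1, 1, 1, 1, 1, 1, 1), n = 21 boxes. Hook lengths by row (left-to-right, top-to-bottom): [18, 7, 3, 2, 1]; [14, 3]; [13, 2]; [12, 1]; [10]; [9]; [8]; [7]; [6]; [5]; [4]; [3]; [2]; [1]. Product of hooks = 35949157171200. So f^λ = 21! / 35949157171200 = 51090942171709440000 / 35949157171200 = 1421200.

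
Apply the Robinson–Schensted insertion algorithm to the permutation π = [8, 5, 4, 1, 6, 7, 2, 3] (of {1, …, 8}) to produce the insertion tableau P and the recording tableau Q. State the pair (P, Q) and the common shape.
P = [1, 2, 3] / [4, 6, 7] / [5] / [8];  Q = [1, 5, 6] / [2, 7, 8] / [3] / [4];  common shape = (3, 3, 1, 1)

Row-insert the values π_1, π_2, … into P one at a time, bumping the leftmost entry strictly greater than the inserted value down to the next row. The recording tableau Q records, in position (i, j), the step at which that cell was added to P.
  Insert 8 (step 1): P = [8];  Q = [1]
  Insert 5 (step 2): P = [5] / [8];  Q = [1] / [2]
  Insert 4 (step 3): P = [4] / [5] / [8];  Q = [1] / [2] / [3]
  Insert 1 (step 4): P = [1] / [4] / [5] / [8];  Q = [1] / [2] / [3] / [4]
  Insert 6 (step 5): P = [1, 6] / [4] / [5] / [8];  Q = [1, 5] / [2] / [3] / [4]
  Insert 7 (step 6): P = [1, 6, 7] / [4] / [5] / [8];  Q = [1, 5, 6] / [2] / [3] / [4]
  Insert 2 (step 7): P = [1, 2, 7] / [4, 6] / [5] / [8];  Q = [1, 5, 6] / [2, 7] / [3] / [4]
  Insert 3 (step 8): P = [1, 2, 3] / [4, 6, 7] / [5] / [8];  Q = [1, 5, 6] / [2, 7, 8] / [3] / [4]
Final shape: (3, 3, 1, 1).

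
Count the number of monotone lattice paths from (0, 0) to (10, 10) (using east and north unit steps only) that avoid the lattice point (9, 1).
Number of paths = 184656

Total paths from (0, 0) to (10, 10): C(20, 10) = 184756. Paths through (9, 1): (paths (0, 0) → (9, 1)) × (paths (9, 1) → (10, 10)) = C(10, 9) · C(10, 1) = 10 · 10 = 100. Avoidance count = 184756 − 100 = 184656.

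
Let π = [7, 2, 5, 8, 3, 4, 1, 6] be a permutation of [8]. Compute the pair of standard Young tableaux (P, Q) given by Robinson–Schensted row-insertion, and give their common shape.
P = [1, 3, 4, 6] / [2, 8] / [5] / [7];  Q = [1, 3, 4, 8] / [2, 6] / [5] / [7];  common shape = (4, 2, 1, 1)

Row-insert the values π_1, π_2, … into P one at a time, bumping the leftmost entry strictly greater than the inserted value down to the next row. The recording tableau Q records, in position (i, j), the step at which that cell was added to P.
  Insert 7 (step 1): P = [7];  Q = [1]
  Insert 2 (step 2): P = [2] / [7];  Q = [1] / [2]
  Insert 5 (step 3): P = [2, 5] / [7];  Q = [1, 3] / [2]
  Insert 8 (step 4): P = [2, 5, 8] / [7];  Q = [1, 3, 4] / [2]
  Insert 3 (step 5): P = [2, 3, 8] / [5] / [7];  Q = [1, 3, 4] / [2] / [5]
  Insert 4 (step 6): P = [2, 3, 4] / [5, 8] / [7];  Q = [1, 3, 4] / [2, 6] / [5]
  Insert 1 (step 7): P = [1, 3, 4] / [2, 8] / [5] / [7];  Q = [1, 3, 4] / [2, 6] / [5] / [7]
  Insert 6 (step 8): P = [1, 3, 4, 6] / [2, 8] / [5] / [7];  Q = [1, 3, 4, 8] / [2, 6] / [5] / [7]
Final shape: (4, 2, 1, 1).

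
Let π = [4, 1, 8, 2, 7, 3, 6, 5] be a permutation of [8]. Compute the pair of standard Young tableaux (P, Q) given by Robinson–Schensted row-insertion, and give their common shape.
P = [1, 2, 3, 5] / [4, 6] / [7] / [8];  Q = [1, 3, 5, 7] / [2, 4] / [6] / [8];  common shape = (4, 2, 1, 1)

Row-insert the values π_1, π_2, … into P one at a time, bumping the leftmost entry strictly greater than the inserted value down to the next row. The recording tableau Q records, in position (i, j), the step at which that cell was added to P.
  Insert 4 (step 1): P = [4];  Q = [1]
  Insert 1 (step 2): P = [1] / [4];  Q = [1] / [2]
  Insert 8 (step 3): P = [1, 8] / [4];  Q = [1, 3] / [2]
  Insert 2 (step 4): P = [1, 2] / [4, 8];  Q = [1, 3] / [2, 4]
  Insert 7 (step 5): P = [1, 2, 7] / [4, 8];  Q = [1, 3, 5] / [2, 4]
  Insert 3 (step 6): P = [1, 2, 3] / [4, 7] / [8];  Q = [1, 3, 5] / [2, 4] / [6]
  Insert 6 (step 7): P = [1, 2, 3, 6] / [4, 7] / [8];  Q = [1, 3, 5, 7] / [2, 4] / [6]
  Insert 5 (step 8): P = [1, 2, 3, 5] / [4, 6] / [7] / [8];  Q = [1, 3, 5, 7] / [2, 4] / [6] / [8]
Final shape: (4, 2, 1, 1).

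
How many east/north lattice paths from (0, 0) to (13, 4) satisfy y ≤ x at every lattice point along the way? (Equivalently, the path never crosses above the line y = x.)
Number of paths = 1700

By the reflection principle (André's argument), the number of monotone paths to (13, 4) with n ≤ m that never go above y = x is C(17, 13) − C(17, 14) = 2380 − 680 = 1700.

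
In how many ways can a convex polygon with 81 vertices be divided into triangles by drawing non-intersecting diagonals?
C_79 = 289450081175264899454283846029490767264392230

These polygon triangulations are counted by the Catalan number C_n = (1/(n + 1)) · C(2n, n). For n = 79: C_79 = (1/80) · C(158, 79) = 23156006494021191956342707682359261381151378400/80 = 289450081175264899454283846029490767264392230.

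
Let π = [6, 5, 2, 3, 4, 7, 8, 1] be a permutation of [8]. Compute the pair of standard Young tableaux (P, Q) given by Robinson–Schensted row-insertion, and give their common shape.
P = [1, 3, 4, 7, 8] / [2] / [5] / [6];  Q = [1, 4, 5, 6, 7] / [2] / [3] / [8];  common shape = (5, 1, 1, 1)

Row-insert the values π_1, π_2, … into P one at a time, bumping the leftmost entry strictly greater than the inserted value down to the next row. The recording tableau Q records, in position (i, j), the step at which that cell was added to P.
  Insert 6 (step 1): P = [6];  Q = [1]
  Insert 5 (step 2): P = [5] / [6];  Q = [1] / [2]
  Insert 2 (step 3): P = [2] / [5] / [6];  Q = [1] / [2] / [3]
  Insert 3 (step 4): P = [2, 3] / [5] / [6];  Q = [1, 4] / [2] / [3]
  Insert 4 (step 5): P = [2, 3, 4] / [5] / [6];  Q = [1, 4, 5] / [2] / [3]
  Insert 7 (step 6): P = [2, 3, 4, 7] / [5] / [6];  Q = [1, 4, 5, 6] / [2] / [3]
  Insert 8 (step 7): P = [2, 3, 4, 7, 8] / [5] / [6];  Q = [1, 4, 5, 6, 7] / [2] / [3]
  Insert 1 (step 8): P = [1, 3, 4, 7, 8] / [2] / [5] / [6];  Q = [1, 4, 5, 6, 7] / [2] / [3] / [8]
Final shape: (5, 1, 1, 1).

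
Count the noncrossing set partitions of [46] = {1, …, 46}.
C_46 = 8740328711533173390046320

These noncrossing partitions are counted by the Catalan number C_n = (1/(n + 1)) · C(2n, n). For n = 46: C_46 = (1/47) · C(92, 46) = 410795449442059149332177040/47 = 8740328711533173390046320.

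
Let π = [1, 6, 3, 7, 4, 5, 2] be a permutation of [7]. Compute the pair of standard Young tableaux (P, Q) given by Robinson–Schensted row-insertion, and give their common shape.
P = [1, 2, 4, 5] / [3, 7] / [6];  Q = [1, 2, 4, 6] / [3, 5] / [7];  common shape = (4, 2, 1)

Row-insert the values π_1, π_2, … into P one at a time, bumping the leftmost entry strictly greater than the inserted value down to the next row. The recording tableau Q records, in position (i, j), the step at which that cell was added to P.
  Insert 1 (step 1): P = [1];  Q = [1]
  Insert 6 (step 2): P = [1, 6];  Q = [1, 2]
  Insert 3 (step 3): P = [1, 3] / [6];  Q = [1, 2] / [3]
  Insert 7 (step 4): P = [1, 3, 7] / [6];  Q = [1, 2, 4] / [3]
  Insert 4 (step 5): P = [1, 3, 4] / [6, 7];  Q = [1, 2, 4] / [3, 5]
  Insert 5 (step 6): P = [1, 3, 4, 5] / [6, 7];  Q = [1, 2, 4, 6] / [3, 5]
  Insert 2 (step 7): P = [1, 2, 4, 5] / [3, 7] / [6];  Q = [1, 2, 4, 6] / [3, 5] / [7]
Final shape: (4, 2, 1).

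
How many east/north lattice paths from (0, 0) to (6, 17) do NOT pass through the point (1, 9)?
Number of paths = 88077

Total paths from (0, 0) to (6, 17): C(23, 6) = 100947. Paths through (1, 9): (paths (0, 0) → (1, 9)) × (paths (1, 9) → (6, 17)) = C(10, 1) · C(13, 5) = 10 · 1287 = 12870. Avoidance count = 100947 − 12870 = 88077.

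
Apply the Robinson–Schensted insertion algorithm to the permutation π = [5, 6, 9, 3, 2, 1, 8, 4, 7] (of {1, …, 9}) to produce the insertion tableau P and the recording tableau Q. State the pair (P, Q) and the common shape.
P = [1, 4, 7] / [2, 6, 8] / [3, 9] / [5];  Q = [1, 2, 3] / [4, 7, 9] / [5, 8] / [6];  common shape = (3, 3, 2, 1)

Row-insert the values π_1, π_2, … into P one at a time, bumping the leftmost entry strictly greater than the inserted value down to the next row. The recording tableau Q records, in position (i, j), the step at which that cell was added to P.
  Insert 5 (step 1): P = [5];  Q = [1]
  Insert 6 (step 2): P = [5, 6];  Q = [1, 2]
  Insert 9 (step 3): P = [5, 6, 9];  Q = [1, 2, 3]
  Insert 3 (step 4): P = [3, 6, 9] / [5];  Q = [1, 2, 3] / [4]
  Insert 2 (step 5): P = [2, 6, 9] / [3] / [5];  Q = [1, 2, 3] / [4] / [5]
  Insert 1 (step 6): P = [1, 6, 9] / [2] / [3] / [5];  Q = [1, 2, 3] / [4] / [5] / [6]
  Insert 8 (step 7): P = [1, 6, 8] / [2, 9] / [3] / [5];  Q = [1, 2, 3] / [4, 7] / [5] / [6]
  Insert 4 (step 8): P = [1, 4, 8] / [2, 6] / [3, 9] / [5];  Q = [1, 2, 3] / [4, 7] / [5, 8] / [6]
  Insert 7 (step 9): P = [1, 4, 7] / [2, 6, 8] / [3, 9] / [5];  Q = [1, 2, 3] / [4, 7, 9] / [5, 8] / [6]
Final shape: (3, 3, 2, 1).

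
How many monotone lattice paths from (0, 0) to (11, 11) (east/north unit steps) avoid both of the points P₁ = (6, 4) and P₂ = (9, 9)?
Number of paths = 317952

Inclusion–exclusion. Total paths: C(22, 11) = 705432. Through P₁: C(10, 6)·C(12, 5) = 166320. Through P₂: C(18, 9)·C(4, 2) = 291720. Since P₁ is strictly southwest of P₂, a monotone path through both must visit P₁ then P₂; paths through both = C(10, 6)·C(8, 3)·C(4, 2) = 70560. Avoid both = 705432 − 166320 − 291720 + 70560 = 317952.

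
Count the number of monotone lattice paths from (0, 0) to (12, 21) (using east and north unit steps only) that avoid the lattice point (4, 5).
Number of paths = 262147974

Total paths from (0, 0) to (12, 21): C(33, 12) = 354817320. Paths through (4, 5): (paths (0, 0) → (4, 5)) × (paths (4, 5) → (12, 21)) = C(9, 4) · C(24, 8) = 126 · 735471 = 92669346. Avoidance count = 354817320 − 92669346 = 262147974.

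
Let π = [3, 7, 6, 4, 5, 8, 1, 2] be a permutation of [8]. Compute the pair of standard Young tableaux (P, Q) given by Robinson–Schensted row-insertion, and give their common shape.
P = [1, 2, 5, 8] / [3, 4] / [6] / [7];  Q = [1, 2, 5, 6] / [3, 8] / [4] / [7];  common shape = (4, 2, 1, 1)

Row-insert the values π_1, π_2, … into P one at a time, bumping the leftmost entry strictly greater than the inserted value down to the next row. The recording tableau Q records, in position (i, j), the step at which that cell was added to P.
  Insert 3 (step 1): P = [3];  Q = [1]
  Insert 7 (step 2): P = [3, 7];  Q = [1, 2]
  Insert 6 (step 3): P = [3, 6] / [7];  Q = [1, 2] / [3]
  Insert 4 (step 4): P = [3, 4] / [6] / [7];  Q = [1, 2] / [3] / [4]
  Insert 5 (step 5): P = [3, 4, 5] / [6] / [7];  Q = [1, 2, 5] / [3] / [4]
  Insert 8 (step 6): P = [3, 4, 5, 8] / [6] / [7];  Q = [1, 2, 5, 6] / [3] / [4]
  Insert 1 (step 7): P = [1, 4, 5, 8] / [3] / [6] / [7];  Q = [1, 2, 5, 6] / [3] / [4] / [7]
  Insert 2 (step 8): P = [1, 2, 5, 8] / [3, 4] / [6] / [7];  Q = [1, 2, 5, 6] / [3, 8] / [4] / [7]
Final shape: (4, 2, 1, 1).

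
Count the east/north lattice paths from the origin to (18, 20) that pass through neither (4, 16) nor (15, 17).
Number of paths = 22249883310

Inclusion–exclusion. Total paths: C(38, 18) = 33578000610. Through P₁: C(20, 4)·C(18, 14) = 14825700. Through P₂: C(32, 15)·C(6, 3) = 11314454400. Since P₁ is strictly southwest of P₂, a monotone path through both must visit P₁ then P₂; paths through both = C(20, 4)·C(12, 11)·C(6, 3) = 1162800. Avoid both = 33578000610 − 14825700 − 11314454400 + 1162800 = 22249883310.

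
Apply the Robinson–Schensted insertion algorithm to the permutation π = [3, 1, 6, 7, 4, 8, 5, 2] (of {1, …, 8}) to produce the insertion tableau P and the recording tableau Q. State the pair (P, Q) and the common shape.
P = [1, 2, 5, 8] / [3, 4, 7] / [6];  Q = [1, 3, 4, 6] / [2, 5, 7] / [8];  common shape = (4, 3, 1)

Row-insert the values π_1, π_2, … into P one at a time, bumping the leftmost entry strictly greater than the inserted value down to the next row. The recording tableau Q records, in position (i, j), the step at which that cell was added to P.
  Insert 3 (step 1): P = [3];  Q = [1]
  Insert 1 (step 2): P = [1] / [3];  Q = [1] / [2]
  Insert 6 (step 3): P = [1, 6] / [3];  Q = [1, 3] / [2]
  Insert 7 (step 4): P = [1, 6, 7] / [3];  Q = [1, 3, 4] / [2]
  Insert 4 (step 5): P = [1, 4, 7] / [3, 6];  Q = [1, 3, 4] / [2, 5]
  Insert 8 (step 6): P = [1, 4, 7, 8] / [3, 6];  Q = [1, 3, 4, 6] / [2, 5]
  Insert 5 (step 7): P = [1, 4, 5, 8] / [3, 6, 7];  Q = [1, 3, 4, 6] / [2, 5, 7]
  Insert 2 (step 8): P = [1, 2, 5, 8] / [3, 4, 7] / [6];  Q = [1, 3, 4, 6] / [2, 5, 7] / [8]
Final shape: (4, 3, 1).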